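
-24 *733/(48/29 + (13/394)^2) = -79196439648/7456229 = -10621.51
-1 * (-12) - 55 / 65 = 145 / 13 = 11.15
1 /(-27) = -1 /27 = -0.04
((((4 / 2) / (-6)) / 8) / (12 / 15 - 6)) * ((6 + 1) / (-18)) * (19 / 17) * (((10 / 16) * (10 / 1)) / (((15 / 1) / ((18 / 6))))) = -3325 / 763776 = -0.00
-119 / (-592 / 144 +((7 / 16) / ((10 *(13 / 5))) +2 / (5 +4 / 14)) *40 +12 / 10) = -9.23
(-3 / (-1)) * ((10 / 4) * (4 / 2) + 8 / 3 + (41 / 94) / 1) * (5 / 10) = 2285 / 188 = 12.15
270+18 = 288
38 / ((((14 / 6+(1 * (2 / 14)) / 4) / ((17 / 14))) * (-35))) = -3876 / 6965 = -0.56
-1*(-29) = 29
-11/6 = -1.83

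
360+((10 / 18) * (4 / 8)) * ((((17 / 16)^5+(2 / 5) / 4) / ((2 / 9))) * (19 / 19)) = 1517573013 / 4194304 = 361.82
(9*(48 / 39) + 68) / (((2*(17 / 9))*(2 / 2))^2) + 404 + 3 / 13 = 118424 / 289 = 409.77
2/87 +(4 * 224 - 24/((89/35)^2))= 892.31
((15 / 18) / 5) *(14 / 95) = 0.02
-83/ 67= -1.24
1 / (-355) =-1 / 355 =-0.00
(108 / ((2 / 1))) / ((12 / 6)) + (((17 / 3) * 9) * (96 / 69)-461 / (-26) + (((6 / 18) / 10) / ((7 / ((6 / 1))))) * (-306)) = 2238347 / 20930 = 106.94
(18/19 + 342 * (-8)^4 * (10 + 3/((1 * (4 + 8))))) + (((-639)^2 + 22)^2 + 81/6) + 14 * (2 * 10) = 6336817849915/38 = 166758364471.45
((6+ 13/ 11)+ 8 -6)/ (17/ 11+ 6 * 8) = 101/ 545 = 0.19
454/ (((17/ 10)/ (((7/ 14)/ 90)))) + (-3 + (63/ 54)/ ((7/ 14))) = 125/ 153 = 0.82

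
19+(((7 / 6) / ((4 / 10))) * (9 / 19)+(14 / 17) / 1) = 27397 / 1292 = 21.21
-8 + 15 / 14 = -97 / 14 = -6.93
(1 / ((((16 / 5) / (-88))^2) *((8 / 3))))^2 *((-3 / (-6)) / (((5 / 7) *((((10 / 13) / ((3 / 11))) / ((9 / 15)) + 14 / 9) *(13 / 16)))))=345893625 / 31232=11074.98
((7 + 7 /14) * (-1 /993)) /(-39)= 5 /25818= 0.00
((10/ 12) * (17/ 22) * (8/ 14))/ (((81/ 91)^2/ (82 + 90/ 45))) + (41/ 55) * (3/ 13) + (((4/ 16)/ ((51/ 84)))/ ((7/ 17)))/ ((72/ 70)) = 753511637/ 18764460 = 40.16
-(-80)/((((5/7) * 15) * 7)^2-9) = 5/351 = 0.01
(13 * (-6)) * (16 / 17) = -1248 / 17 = -73.41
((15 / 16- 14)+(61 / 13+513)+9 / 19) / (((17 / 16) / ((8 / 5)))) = 15969352 / 20995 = 760.63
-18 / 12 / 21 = -1 / 14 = -0.07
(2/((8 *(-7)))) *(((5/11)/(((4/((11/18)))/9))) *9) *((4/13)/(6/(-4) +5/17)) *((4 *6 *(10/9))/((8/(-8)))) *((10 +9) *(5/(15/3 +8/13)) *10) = -4845000/20951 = -231.25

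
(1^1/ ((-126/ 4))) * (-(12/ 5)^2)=0.18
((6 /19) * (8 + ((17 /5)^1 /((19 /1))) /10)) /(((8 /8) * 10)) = 22851 /90250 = 0.25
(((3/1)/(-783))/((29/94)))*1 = -94/7569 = -0.01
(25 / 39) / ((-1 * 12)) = -0.05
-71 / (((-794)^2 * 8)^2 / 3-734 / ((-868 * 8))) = -739536 / 88316469627733069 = -0.00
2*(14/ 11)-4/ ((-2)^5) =235/ 88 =2.67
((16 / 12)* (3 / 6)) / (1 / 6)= 4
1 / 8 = 0.12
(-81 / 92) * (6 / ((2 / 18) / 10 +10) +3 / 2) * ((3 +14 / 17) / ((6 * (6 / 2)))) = -2213055 / 5636656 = -0.39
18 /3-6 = 0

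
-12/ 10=-6/ 5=-1.20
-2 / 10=-1 / 5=-0.20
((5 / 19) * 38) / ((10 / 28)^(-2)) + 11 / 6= 457 / 147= 3.11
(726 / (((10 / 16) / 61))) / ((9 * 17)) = 118096 / 255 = 463.12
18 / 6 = 3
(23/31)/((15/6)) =46/155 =0.30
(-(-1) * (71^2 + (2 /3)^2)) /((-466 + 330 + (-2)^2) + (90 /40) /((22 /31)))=-3992824 /102033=-39.13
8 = 8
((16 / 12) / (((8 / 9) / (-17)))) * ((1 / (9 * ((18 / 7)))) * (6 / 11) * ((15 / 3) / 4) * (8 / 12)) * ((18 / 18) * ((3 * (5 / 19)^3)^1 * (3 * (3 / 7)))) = -10625 / 301796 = -0.04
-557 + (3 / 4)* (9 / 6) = -4447 / 8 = -555.88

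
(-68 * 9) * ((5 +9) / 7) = -1224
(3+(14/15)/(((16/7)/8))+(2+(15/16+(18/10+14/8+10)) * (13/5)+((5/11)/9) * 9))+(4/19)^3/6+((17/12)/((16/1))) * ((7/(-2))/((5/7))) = 33286707947/724310400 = 45.96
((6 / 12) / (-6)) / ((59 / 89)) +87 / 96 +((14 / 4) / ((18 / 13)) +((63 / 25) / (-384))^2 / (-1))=17988565829 / 5437440000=3.31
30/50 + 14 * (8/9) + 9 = 992/45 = 22.04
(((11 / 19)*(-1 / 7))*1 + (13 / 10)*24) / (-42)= -20693 / 27930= -0.74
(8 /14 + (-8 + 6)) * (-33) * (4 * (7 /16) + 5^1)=318.21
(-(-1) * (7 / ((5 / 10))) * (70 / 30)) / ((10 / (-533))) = -26117 / 15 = -1741.13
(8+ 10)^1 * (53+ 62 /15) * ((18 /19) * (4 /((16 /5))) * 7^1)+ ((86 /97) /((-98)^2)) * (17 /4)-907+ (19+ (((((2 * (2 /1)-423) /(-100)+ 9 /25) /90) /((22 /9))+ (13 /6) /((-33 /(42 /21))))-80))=7556.78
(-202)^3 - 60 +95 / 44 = -362668497 / 44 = -8242465.84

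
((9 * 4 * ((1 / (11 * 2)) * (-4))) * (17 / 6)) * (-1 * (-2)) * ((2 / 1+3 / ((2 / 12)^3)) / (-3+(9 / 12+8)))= -1060800 / 253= -4192.89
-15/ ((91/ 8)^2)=-960/ 8281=-0.12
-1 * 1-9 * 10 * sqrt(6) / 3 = -74.48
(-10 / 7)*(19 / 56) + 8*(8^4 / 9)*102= 218365667 / 588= 371370.18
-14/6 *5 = -35/3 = -11.67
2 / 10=1 / 5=0.20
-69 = -69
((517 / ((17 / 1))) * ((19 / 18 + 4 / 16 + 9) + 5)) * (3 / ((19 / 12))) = 881.94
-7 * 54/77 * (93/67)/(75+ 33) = -93/1474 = -0.06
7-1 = 6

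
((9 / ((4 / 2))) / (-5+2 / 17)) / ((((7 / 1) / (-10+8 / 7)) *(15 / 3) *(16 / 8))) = 4743 / 40670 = 0.12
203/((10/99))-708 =13017/10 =1301.70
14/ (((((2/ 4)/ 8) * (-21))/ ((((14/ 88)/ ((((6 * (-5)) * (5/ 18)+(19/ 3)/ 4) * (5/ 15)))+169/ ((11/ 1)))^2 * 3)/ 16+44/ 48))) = -4680224/ 9801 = -477.53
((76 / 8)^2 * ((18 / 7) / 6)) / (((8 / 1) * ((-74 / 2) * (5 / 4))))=-1083 / 10360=-0.10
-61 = -61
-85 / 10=-17 / 2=-8.50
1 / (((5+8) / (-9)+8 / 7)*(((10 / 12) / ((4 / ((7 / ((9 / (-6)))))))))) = 3.41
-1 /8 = -0.12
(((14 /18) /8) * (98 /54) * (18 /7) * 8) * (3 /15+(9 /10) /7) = 161 /135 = 1.19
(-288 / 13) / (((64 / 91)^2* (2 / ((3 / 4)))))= -17199 / 1024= -16.80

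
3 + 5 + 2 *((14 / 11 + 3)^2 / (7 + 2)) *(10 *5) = 210.85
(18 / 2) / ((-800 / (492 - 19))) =-4257 / 800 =-5.32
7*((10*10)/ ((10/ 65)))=4550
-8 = -8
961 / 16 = 60.06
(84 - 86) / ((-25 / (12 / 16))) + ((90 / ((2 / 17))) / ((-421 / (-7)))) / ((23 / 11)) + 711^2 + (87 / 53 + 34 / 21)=272409582638087 / 538858950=505530.40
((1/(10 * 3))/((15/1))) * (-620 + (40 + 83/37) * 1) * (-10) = 21377/1665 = 12.84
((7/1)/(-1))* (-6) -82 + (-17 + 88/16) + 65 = 27/2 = 13.50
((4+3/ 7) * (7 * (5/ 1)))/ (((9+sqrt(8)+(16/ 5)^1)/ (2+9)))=520025/ 3521-85250 * sqrt(2)/ 3521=113.45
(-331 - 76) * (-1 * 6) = 2442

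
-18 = -18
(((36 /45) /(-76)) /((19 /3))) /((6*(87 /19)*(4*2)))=-1 /132240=-0.00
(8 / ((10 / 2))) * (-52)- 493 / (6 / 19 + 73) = -626323 / 6965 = -89.92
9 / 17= 0.53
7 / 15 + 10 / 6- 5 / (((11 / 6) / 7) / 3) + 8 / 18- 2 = -28064 / 495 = -56.69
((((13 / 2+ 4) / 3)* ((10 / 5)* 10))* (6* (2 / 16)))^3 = 1157625 / 8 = 144703.12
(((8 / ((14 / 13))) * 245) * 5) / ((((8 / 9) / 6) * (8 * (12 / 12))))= 61425 / 8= 7678.12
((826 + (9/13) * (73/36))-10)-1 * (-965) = 1782.40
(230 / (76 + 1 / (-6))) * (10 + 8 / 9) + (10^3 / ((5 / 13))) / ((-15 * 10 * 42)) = 26710 / 819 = 32.61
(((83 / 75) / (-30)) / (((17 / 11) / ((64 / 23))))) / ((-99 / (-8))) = -21248 / 3958875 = -0.01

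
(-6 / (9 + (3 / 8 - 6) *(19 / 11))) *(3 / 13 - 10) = -22352 / 273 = -81.88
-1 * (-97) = 97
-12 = -12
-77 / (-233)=77 / 233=0.33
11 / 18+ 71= 1289 / 18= 71.61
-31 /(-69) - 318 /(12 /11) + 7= -39199 /138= -284.05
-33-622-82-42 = -779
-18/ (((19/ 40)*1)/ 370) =-266400/ 19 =-14021.05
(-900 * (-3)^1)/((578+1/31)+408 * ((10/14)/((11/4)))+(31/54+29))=348024600/91979081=3.78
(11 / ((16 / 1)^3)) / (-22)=-1 / 8192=-0.00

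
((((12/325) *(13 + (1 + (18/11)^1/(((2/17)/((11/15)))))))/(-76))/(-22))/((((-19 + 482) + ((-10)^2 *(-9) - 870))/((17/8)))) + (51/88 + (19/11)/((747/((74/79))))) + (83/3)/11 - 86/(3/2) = -22731826923926473/419124371094000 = -54.24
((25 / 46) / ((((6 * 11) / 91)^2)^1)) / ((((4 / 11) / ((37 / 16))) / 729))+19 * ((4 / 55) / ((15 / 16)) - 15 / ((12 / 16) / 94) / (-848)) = 2488752475523 / 514905600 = 4833.42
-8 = -8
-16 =-16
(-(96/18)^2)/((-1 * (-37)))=-256/333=-0.77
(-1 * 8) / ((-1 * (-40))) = -0.20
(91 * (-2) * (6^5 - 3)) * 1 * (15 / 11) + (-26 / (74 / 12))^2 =-29050309314 / 15059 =-1929099.50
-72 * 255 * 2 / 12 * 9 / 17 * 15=-24300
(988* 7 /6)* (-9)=-10374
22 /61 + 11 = 693 /61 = 11.36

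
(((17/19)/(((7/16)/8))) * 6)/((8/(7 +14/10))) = 9792/95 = 103.07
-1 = -1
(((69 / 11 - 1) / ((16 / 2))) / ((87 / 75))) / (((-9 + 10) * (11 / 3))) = 75 / 484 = 0.15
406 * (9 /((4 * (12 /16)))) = 1218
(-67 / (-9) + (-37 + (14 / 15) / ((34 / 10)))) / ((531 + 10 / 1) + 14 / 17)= -4480 / 82899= -0.05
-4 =-4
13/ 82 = 0.16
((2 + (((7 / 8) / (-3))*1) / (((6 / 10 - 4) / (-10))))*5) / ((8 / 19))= 22135 / 1632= 13.56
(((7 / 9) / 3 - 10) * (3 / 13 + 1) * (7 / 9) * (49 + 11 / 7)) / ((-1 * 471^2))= 496544 / 233598573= 0.00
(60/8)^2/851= 225/3404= 0.07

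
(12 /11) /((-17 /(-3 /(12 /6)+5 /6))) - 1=-179 /187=-0.96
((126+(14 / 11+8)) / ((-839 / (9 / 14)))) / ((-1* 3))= 2232 / 64603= 0.03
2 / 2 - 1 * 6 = -5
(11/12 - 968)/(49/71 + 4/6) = -823955/1156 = -712.76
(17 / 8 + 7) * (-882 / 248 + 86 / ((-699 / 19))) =-37293875 / 693408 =-53.78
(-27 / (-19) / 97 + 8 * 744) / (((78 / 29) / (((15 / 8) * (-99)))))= -157468076865 / 383344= -410774.86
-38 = -38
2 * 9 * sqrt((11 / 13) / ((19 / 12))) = 36 * sqrt(8151) / 247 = 13.16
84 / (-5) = -84 / 5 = -16.80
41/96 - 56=-5335/96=-55.57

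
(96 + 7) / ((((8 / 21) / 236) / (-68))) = -4338978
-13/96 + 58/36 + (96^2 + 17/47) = 124772647/13536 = 9217.84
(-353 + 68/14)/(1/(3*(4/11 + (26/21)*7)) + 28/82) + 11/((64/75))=-1878919199/2071104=-907.21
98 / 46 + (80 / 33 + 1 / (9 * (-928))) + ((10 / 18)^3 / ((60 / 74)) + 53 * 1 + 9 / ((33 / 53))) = 72.22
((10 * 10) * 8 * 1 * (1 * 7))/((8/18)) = 12600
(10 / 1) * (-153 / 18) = -85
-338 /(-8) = 42.25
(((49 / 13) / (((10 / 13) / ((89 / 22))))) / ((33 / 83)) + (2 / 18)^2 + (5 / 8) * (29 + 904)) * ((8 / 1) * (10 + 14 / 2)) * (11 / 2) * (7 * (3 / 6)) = 1657179.62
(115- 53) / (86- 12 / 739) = 22909 / 31771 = 0.72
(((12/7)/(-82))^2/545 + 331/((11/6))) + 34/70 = 89393581687/493802155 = 181.03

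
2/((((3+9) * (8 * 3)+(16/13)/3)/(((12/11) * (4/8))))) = 117/30932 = 0.00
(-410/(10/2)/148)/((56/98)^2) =-2009/1184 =-1.70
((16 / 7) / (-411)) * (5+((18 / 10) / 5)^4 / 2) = -4471784 / 160546875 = -0.03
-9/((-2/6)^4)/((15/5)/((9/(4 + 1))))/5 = -2187/25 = -87.48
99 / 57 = 33 / 19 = 1.74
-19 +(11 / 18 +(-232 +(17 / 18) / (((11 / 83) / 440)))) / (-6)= -18109 / 36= -503.03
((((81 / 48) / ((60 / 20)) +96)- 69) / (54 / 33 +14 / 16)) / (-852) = -1617 / 125528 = -0.01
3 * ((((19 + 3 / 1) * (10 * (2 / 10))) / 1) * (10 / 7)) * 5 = 6600 / 7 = 942.86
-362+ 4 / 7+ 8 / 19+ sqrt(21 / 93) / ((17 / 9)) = -48014 / 133+ 9*sqrt(217) / 527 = -360.76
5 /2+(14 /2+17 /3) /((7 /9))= 263 /14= 18.79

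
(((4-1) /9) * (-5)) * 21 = -35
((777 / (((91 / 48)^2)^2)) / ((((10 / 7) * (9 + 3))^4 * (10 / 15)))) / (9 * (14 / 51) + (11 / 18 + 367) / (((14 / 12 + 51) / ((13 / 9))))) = 2679102216 / 32439922961875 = 0.00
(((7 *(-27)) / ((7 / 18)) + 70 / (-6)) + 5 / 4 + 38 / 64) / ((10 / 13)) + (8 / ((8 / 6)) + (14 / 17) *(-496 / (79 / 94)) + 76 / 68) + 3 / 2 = -1446546941 / 1289280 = -1121.98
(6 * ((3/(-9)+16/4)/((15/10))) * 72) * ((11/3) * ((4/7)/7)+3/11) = 29600/49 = 604.08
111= 111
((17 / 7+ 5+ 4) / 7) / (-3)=-0.54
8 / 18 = 4 / 9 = 0.44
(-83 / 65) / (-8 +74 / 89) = 0.18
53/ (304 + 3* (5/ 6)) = 106/ 613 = 0.17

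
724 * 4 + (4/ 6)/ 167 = 2896.00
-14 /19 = -0.74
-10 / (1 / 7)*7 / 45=-98 / 9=-10.89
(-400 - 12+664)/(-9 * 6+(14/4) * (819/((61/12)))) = 427/864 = 0.49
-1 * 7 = -7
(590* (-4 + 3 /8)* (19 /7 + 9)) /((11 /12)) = -2104530 /77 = -27331.56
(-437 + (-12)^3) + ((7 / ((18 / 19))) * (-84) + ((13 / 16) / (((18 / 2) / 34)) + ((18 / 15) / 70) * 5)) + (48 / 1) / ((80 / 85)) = -6883409 / 2520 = -2731.51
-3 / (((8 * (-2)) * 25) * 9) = 1 / 1200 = 0.00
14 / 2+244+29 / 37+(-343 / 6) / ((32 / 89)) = 659173 / 7104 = 92.79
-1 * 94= -94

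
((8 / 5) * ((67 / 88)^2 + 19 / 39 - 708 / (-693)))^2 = 19495059533041 / 1745886542400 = 11.17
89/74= 1.20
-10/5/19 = -2/19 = -0.11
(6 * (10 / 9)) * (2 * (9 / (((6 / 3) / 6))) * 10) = 3600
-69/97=-0.71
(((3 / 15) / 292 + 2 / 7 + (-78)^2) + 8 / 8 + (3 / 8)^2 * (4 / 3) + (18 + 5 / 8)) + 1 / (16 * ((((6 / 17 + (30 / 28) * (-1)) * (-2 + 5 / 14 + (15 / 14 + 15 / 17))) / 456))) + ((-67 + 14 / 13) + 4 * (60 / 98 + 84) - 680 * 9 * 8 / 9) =809.05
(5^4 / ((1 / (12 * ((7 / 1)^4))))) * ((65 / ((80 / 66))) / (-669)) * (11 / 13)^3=-65911951875 / 75374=-874465.36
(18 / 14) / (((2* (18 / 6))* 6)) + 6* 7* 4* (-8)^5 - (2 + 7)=-154140923 / 28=-5505032.96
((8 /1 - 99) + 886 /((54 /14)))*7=26215 /27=970.93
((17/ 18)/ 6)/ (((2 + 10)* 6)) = 17/ 7776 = 0.00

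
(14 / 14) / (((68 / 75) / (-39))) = -2925 / 68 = -43.01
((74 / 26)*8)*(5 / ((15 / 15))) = 113.85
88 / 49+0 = 1.80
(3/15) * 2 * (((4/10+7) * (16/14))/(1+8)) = 592/1575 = 0.38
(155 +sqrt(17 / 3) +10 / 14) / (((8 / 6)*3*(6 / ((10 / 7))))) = 5*sqrt(51) / 252 +2725 / 294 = 9.41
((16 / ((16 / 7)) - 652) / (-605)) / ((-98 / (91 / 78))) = -43 / 3388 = -0.01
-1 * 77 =-77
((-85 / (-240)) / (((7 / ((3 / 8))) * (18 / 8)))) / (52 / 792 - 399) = -187 / 8846768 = -0.00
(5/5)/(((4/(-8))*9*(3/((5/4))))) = -5/54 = -0.09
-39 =-39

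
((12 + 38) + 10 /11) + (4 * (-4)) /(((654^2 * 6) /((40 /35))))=1257484864 /24700599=50.91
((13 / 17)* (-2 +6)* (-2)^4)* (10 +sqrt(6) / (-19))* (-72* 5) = -2995200 / 17 +299520* sqrt(6) / 323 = -173916.81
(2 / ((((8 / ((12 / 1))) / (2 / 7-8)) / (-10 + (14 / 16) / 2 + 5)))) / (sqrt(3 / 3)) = 5913 / 56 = 105.59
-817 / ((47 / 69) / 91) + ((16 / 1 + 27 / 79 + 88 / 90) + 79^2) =-102889.40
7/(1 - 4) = -7/3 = -2.33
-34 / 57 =-0.60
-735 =-735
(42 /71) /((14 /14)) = 42 /71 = 0.59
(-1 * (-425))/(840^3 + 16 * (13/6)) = 1275/1778112104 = 0.00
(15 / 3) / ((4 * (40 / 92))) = 23 / 8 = 2.88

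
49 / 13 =3.77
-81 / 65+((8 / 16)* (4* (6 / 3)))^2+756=50099 / 65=770.75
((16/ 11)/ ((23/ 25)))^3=64000000/ 16194277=3.95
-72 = -72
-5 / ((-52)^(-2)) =-13520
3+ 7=10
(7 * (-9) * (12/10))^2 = 142884/25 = 5715.36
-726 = -726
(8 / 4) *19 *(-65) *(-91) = 224770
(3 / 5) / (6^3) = 1 / 360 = 0.00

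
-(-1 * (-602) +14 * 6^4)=-18746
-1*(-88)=88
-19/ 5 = -3.80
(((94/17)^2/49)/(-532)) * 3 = -6627/1883413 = -0.00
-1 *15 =-15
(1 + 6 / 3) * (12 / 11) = 36 / 11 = 3.27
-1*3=-3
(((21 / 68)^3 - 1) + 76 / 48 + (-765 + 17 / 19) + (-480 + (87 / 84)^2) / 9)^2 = 4629882928706659614569881 / 6941252726639529984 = 667009.70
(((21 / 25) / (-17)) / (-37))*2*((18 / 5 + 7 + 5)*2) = 6552 / 78625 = 0.08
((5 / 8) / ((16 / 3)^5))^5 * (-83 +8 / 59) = -12944981286146334375 / 2450764117228438640666394267391885312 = -0.00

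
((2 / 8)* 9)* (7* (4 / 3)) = 21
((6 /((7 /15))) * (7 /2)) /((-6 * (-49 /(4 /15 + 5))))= 79 /98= 0.81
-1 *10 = -10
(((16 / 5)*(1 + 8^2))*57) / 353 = 11856 / 353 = 33.59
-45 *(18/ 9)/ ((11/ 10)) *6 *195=-1053000/ 11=-95727.27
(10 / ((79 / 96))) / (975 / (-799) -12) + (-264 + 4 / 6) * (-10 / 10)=218978570 / 834477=262.41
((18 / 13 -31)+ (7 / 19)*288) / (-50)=-18893 / 12350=-1.53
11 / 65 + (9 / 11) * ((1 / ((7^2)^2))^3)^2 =23181328997048536143106 / 136980580437104986296715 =0.17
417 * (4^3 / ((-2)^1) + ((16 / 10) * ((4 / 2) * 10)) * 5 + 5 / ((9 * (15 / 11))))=481913 / 9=53545.89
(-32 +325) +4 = 297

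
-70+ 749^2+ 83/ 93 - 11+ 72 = 52172339/ 93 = 560992.89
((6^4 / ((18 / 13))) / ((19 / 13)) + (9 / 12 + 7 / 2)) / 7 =92.10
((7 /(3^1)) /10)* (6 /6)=7 /30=0.23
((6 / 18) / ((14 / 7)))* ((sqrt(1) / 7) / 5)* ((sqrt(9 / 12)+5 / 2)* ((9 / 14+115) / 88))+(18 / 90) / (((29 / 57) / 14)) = 1619* sqrt(3) / 517440+82818179 / 15005760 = 5.52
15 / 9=5 / 3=1.67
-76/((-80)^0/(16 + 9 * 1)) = -1900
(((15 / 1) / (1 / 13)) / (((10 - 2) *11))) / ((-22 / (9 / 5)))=-351 / 1936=-0.18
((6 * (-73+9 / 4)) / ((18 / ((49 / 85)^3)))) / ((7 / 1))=-4756381 / 7369500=-0.65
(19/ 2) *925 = 17575/ 2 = 8787.50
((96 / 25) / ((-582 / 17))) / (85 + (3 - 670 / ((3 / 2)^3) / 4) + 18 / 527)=-1935144 / 662580325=-0.00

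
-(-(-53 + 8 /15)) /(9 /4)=-3148 /135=-23.32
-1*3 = -3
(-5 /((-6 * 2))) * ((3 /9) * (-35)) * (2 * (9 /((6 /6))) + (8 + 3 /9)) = -13825 /108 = -128.01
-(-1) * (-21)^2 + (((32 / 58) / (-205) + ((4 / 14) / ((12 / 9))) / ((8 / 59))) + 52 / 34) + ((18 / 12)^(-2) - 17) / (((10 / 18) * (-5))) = 25472176349 / 56596400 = 450.07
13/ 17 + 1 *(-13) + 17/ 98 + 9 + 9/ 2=1198/ 833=1.44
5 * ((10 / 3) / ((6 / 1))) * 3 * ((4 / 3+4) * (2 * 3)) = 800 / 3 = 266.67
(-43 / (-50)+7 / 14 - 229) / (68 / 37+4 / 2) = -210567 / 3550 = -59.31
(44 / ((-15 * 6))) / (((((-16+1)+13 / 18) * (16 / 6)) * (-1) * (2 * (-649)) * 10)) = 3 / 3032600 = 0.00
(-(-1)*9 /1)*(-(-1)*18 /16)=81 /8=10.12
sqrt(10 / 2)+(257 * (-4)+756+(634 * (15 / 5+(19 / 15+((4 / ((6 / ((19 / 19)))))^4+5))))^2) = 36003345.14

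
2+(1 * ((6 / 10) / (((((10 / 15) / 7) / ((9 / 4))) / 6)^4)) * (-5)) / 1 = -310065530851 / 256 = -1211193479.89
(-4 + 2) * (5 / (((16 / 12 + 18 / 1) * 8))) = -15 / 232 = -0.06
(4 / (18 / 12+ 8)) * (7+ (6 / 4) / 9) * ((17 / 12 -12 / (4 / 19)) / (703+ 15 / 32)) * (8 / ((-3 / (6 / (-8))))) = -1835584 / 3849381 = -0.48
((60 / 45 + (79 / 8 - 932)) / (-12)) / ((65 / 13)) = 22099 / 1440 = 15.35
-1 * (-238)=238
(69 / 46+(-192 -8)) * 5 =-1985 / 2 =-992.50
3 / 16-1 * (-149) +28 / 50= 59899 / 400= 149.75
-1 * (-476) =476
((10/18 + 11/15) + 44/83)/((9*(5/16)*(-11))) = -108704/1848825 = -0.06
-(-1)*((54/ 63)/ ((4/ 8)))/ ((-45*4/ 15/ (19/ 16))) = -19/ 112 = -0.17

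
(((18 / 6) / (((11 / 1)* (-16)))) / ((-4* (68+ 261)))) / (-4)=-0.00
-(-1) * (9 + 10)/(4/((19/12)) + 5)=361/143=2.52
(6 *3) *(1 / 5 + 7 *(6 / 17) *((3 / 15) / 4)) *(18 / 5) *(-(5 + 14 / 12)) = -10989 / 85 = -129.28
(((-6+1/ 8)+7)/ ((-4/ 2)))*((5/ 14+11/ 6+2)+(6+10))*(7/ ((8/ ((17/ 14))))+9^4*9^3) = -1738267977/ 32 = -54320874.28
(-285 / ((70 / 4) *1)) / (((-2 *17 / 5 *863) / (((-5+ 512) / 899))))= 144495 / 92324603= 0.00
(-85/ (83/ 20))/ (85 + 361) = -850/ 18509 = -0.05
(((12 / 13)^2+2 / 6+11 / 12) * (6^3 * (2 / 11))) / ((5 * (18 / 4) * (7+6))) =34104 / 120835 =0.28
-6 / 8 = -3 / 4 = -0.75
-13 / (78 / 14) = -7 / 3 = -2.33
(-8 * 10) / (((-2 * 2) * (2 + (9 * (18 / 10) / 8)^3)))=1280000 / 659441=1.94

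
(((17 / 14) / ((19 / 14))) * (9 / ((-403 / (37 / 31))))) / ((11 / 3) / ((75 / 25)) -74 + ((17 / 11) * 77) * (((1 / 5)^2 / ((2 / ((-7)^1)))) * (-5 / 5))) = 2547450 / 5994228851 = 0.00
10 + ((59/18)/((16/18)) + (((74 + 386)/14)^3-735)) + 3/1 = 190729901/5488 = 34753.99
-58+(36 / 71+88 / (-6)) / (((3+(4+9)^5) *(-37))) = -21214831999 / 365772972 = -58.00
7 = 7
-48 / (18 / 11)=-88 / 3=-29.33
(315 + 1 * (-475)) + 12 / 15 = -796 / 5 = -159.20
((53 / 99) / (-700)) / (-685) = 53 / 47470500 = 0.00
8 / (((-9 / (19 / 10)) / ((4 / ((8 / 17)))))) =-646 / 45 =-14.36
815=815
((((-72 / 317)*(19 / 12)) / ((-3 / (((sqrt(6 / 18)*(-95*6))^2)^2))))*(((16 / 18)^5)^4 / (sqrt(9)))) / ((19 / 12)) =12019990672149512380743680000 / 428219994502338492213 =28069662.38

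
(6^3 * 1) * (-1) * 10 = -2160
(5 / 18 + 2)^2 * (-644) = -270641 / 81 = -3341.25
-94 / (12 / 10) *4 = -940 / 3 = -313.33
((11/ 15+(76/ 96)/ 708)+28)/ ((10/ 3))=2441279/ 283200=8.62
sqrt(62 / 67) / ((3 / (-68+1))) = -sqrt(4154) / 3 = -21.48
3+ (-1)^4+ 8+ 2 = 14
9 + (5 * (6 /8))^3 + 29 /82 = 62.09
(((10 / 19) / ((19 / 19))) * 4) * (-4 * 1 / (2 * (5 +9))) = -40 / 133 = -0.30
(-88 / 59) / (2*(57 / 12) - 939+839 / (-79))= 13904 / 8763801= 0.00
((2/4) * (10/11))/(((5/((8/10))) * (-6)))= -2/165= -0.01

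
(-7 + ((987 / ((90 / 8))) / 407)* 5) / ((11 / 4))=-28924 / 13431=-2.15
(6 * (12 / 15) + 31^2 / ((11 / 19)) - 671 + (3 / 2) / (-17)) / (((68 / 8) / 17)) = 1858071 / 935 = 1987.24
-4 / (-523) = 4 / 523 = 0.01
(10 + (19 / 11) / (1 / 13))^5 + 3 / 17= 98580270173622 / 2737867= 36006230.46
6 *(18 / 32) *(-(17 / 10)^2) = -7803 / 800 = -9.75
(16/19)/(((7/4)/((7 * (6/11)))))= 1.84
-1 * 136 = -136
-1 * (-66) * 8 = 528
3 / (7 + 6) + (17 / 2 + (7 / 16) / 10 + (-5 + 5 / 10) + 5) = 19291 / 2080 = 9.27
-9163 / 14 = -1309 / 2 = -654.50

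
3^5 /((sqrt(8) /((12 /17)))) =729 * sqrt(2) /17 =60.64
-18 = -18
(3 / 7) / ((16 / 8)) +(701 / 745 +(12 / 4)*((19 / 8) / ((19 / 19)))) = 345451 / 41720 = 8.28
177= 177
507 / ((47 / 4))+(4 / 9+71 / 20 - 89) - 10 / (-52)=-4582241 / 109980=-41.66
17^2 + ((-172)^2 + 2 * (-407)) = 29059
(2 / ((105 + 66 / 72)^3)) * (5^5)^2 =33750000000 / 2053225511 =16.44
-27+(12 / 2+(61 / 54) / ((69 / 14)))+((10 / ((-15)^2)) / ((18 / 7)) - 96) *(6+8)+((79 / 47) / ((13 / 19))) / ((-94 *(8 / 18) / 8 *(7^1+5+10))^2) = -2767748010287387 / 2028354651180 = -1364.53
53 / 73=0.73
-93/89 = -1.04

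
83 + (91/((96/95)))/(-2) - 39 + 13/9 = 241/576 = 0.42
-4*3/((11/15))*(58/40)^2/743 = -7569/163460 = -0.05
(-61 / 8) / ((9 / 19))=-1159 / 72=-16.10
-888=-888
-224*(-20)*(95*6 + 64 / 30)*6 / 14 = 1098496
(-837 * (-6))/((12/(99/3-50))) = -14229/2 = -7114.50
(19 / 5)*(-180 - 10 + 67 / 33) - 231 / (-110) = -235021 / 330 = -712.18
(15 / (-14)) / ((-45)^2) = -0.00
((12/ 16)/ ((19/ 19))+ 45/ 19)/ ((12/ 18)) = 711/ 152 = 4.68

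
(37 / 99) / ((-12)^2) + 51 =727093 / 14256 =51.00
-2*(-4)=8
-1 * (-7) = 7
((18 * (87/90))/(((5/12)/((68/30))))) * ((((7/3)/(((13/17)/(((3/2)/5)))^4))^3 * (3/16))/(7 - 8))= -0.00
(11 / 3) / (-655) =-11 / 1965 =-0.01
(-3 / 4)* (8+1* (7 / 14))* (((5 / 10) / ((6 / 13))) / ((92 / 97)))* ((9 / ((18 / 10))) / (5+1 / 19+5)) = -2036515 / 562304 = -3.62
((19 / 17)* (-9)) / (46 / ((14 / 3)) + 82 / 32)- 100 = -2383852 / 23647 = -100.81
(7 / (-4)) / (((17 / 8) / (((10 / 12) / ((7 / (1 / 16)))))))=-5 / 816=-0.01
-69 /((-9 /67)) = 1541 /3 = 513.67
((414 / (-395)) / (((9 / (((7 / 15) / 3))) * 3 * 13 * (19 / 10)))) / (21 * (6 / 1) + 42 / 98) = -4508 / 2331315675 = -0.00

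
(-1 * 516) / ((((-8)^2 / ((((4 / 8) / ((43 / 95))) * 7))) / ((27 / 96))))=-17955 / 1024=-17.53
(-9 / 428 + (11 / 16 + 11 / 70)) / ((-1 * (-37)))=49351 / 2217040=0.02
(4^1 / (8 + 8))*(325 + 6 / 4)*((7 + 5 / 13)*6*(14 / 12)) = 54852 / 13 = 4219.38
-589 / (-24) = 589 / 24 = 24.54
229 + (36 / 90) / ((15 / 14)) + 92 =24103 / 75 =321.37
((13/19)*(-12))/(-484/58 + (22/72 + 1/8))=325728/313975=1.04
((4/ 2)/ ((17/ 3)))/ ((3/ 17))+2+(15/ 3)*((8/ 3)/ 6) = 56/ 9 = 6.22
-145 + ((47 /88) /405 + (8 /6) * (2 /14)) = -36126751 /249480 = -144.81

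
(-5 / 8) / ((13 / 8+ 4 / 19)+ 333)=-19 / 10179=-0.00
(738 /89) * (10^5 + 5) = 829254.94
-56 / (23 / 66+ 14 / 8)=-7392 / 277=-26.69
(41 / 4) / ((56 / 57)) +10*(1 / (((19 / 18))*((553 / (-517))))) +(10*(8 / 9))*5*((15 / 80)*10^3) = 8407189751 / 1008672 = 8334.91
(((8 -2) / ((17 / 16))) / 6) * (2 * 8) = 15.06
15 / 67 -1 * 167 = -11174 / 67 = -166.78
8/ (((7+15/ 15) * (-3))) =-1/ 3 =-0.33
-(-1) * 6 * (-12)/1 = -72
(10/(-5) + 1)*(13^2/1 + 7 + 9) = -185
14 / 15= 0.93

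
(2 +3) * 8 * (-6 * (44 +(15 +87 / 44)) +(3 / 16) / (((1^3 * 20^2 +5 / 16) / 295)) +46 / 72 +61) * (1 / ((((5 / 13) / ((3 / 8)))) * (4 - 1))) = -668441891 / 169092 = -3953.13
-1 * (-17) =17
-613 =-613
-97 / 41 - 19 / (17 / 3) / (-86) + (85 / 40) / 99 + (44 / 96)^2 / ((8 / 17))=-1.86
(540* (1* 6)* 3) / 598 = 4860 / 299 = 16.25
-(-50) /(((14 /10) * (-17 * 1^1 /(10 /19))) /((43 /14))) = -53750 /15827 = -3.40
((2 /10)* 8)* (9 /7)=72 /35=2.06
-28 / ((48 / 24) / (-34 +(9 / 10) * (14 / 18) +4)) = 2051 / 5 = 410.20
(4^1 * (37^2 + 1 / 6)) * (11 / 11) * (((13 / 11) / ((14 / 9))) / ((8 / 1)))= 320385 / 616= 520.11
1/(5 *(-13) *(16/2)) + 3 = 1559/520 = 3.00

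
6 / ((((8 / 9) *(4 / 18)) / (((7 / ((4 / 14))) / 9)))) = 1323 / 16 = 82.69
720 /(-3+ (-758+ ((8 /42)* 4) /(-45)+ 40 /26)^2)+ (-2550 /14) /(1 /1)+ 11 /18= -1975428470894396737 /10882075480739694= -181.53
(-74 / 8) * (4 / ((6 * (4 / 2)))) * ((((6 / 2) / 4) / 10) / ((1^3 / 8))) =-37 / 20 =-1.85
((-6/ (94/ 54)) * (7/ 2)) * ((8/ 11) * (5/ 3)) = -7560/ 517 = -14.62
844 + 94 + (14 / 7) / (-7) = 6564 / 7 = 937.71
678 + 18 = 696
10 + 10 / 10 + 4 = 15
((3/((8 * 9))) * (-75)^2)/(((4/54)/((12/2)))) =151875/8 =18984.38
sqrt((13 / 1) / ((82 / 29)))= sqrt(30914) / 82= 2.14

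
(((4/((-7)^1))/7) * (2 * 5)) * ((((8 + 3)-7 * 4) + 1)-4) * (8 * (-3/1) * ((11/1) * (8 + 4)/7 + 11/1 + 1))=-4147200/343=-12090.96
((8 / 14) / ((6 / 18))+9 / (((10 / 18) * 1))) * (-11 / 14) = -6897 / 490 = -14.08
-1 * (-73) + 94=167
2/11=0.18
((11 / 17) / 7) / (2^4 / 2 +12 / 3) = 11 / 1428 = 0.01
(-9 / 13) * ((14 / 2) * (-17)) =1071 / 13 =82.38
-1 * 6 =-6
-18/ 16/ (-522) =0.00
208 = 208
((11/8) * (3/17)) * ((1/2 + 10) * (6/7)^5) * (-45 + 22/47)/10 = -7193043/1370285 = -5.25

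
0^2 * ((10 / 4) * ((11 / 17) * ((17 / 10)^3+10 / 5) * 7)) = 0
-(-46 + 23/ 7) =299/ 7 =42.71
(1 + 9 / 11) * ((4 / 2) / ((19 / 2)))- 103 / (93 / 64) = -1370288 / 19437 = -70.50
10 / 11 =0.91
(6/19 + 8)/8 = 79/76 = 1.04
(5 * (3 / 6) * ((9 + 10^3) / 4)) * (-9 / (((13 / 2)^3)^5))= -185978880 / 51185893014090757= -0.00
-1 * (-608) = 608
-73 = -73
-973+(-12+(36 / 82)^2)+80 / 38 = -31386519 / 31939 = -982.70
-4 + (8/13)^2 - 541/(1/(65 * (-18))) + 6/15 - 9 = 534849323/845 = 632957.78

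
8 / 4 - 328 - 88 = -414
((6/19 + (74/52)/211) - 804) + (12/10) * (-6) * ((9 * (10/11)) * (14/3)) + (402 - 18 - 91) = -900733121/1146574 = -785.59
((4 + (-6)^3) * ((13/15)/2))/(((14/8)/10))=-11024/21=-524.95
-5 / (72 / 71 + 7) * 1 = -355 / 569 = -0.62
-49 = -49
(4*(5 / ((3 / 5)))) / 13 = 100 / 39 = 2.56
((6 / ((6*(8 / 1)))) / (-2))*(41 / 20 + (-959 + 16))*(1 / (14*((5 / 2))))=18819 / 11200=1.68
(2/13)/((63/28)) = 8/117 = 0.07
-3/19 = -0.16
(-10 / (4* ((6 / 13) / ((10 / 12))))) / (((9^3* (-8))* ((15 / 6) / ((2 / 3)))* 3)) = 65 / 944784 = 0.00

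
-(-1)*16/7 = 16/7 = 2.29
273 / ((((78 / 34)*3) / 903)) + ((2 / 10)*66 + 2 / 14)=1254132 / 35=35832.34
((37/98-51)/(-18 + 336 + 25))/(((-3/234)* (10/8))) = 773916/84035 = 9.21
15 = 15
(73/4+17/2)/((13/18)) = 963/26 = 37.04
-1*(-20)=20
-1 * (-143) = 143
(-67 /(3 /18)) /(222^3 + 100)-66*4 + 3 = -1427820015 /5470574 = -261.00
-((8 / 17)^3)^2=-262144 / 24137569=-0.01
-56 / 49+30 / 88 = -247 / 308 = -0.80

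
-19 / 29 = -0.66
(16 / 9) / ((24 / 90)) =20 / 3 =6.67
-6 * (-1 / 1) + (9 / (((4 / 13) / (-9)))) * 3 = -3135 / 4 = -783.75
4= 4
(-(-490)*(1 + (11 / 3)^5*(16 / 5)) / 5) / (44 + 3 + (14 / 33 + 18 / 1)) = 2779117418 / 874395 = 3178.33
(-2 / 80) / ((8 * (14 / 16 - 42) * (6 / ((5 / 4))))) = 1 / 63168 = 0.00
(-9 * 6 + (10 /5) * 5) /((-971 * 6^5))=11 /1887624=0.00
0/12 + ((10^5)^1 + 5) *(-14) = -1400070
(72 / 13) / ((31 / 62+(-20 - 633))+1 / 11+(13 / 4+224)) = -3168 / 243191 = -0.01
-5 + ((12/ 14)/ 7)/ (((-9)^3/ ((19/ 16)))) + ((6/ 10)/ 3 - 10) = -7049039/ 476280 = -14.80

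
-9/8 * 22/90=-11/40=-0.28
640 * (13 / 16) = 520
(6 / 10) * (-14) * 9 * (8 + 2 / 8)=-623.70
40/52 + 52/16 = 209/52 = 4.02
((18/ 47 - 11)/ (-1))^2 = 249001/ 2209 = 112.72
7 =7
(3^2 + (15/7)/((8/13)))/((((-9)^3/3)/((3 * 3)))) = -233/504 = -0.46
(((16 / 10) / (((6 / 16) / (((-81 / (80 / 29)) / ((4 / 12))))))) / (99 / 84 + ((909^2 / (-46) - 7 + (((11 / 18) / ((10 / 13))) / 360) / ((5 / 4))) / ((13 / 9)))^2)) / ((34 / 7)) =-0.00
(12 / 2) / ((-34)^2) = 0.01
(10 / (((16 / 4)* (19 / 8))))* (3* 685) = 41100 / 19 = 2163.16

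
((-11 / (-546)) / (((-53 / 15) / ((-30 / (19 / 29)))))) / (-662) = -23925 / 60663694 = -0.00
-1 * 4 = -4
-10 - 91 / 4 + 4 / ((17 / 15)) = -1987 / 68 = -29.22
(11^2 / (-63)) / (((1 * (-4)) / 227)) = 27467 / 252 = 109.00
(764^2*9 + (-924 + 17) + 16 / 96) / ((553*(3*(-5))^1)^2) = 31514143 / 412842150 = 0.08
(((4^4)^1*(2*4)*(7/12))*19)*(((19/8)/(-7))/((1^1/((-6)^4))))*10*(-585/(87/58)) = 38925619200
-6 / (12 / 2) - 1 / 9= -10 / 9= -1.11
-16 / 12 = -4 / 3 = -1.33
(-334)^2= 111556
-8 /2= -4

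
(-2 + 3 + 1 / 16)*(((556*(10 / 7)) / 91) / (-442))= -695 / 33124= -0.02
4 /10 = 2 /5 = 0.40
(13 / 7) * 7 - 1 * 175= -162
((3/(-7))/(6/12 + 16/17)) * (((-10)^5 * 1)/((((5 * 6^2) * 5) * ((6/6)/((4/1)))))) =136000/1029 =132.17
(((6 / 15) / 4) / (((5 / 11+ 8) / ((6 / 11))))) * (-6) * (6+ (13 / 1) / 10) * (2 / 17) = -438 / 13175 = -0.03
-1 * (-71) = 71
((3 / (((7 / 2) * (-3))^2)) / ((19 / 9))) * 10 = 120 / 931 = 0.13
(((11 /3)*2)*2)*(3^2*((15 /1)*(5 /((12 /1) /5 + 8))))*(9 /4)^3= 9021375 /832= 10843.00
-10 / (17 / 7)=-70 / 17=-4.12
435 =435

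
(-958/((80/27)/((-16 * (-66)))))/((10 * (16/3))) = -1280367/200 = -6401.84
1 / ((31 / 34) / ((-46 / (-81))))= 0.62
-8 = -8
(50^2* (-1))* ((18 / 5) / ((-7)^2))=-9000 / 49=-183.67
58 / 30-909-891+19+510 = -19036 / 15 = -1269.07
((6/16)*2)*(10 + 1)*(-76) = -627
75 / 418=0.18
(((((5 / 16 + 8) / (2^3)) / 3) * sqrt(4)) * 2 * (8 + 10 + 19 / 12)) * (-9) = -31255 / 128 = -244.18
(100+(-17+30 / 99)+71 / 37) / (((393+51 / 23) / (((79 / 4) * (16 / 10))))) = 189069752 / 27747225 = 6.81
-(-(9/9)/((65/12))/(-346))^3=-216/1421930531125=-0.00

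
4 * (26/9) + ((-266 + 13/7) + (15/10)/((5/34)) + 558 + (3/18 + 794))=699161/630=1109.78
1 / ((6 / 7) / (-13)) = -91 / 6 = -15.17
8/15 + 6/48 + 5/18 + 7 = 2857/360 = 7.94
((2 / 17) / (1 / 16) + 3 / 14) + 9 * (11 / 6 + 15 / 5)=5426 / 119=45.60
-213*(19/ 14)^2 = -76893/ 196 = -392.31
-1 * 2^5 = -32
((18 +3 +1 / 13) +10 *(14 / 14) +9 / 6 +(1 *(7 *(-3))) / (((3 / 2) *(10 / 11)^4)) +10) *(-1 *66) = -47360577 / 32500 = -1457.25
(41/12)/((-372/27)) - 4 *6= -12027/496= -24.25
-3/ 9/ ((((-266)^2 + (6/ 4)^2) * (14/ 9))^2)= -108/ 3925276275361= -0.00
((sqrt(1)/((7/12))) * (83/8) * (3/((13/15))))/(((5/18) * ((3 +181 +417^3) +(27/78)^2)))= 1048788/343126297171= 0.00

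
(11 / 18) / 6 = 11 / 108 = 0.10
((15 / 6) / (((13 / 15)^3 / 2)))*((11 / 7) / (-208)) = -185625 / 3198832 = -0.06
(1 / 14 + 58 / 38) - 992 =-263447 / 266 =-990.40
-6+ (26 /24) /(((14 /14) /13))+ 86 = 94.08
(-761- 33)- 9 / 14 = -794.64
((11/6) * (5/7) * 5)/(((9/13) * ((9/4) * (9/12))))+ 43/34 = 1191829/173502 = 6.87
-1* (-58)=58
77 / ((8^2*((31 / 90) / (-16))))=-3465 / 62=-55.89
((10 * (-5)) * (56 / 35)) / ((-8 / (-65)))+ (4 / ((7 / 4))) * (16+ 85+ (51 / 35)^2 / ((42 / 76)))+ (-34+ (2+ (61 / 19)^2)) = -9362176729 / 21669025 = -432.05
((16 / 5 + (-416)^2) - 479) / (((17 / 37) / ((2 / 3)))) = 63854674 / 255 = 250410.49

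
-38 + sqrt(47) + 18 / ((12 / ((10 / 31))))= -1163 / 31 + sqrt(47)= -30.66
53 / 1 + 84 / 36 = 166 / 3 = 55.33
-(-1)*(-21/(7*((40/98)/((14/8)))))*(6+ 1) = -7203/80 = -90.04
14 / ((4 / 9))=63 / 2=31.50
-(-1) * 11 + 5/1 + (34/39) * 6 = 276/13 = 21.23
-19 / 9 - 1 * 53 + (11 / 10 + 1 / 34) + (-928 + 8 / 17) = -44168 / 45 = -981.51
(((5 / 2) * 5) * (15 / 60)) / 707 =25 / 5656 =0.00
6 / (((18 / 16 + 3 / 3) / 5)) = 240 / 17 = 14.12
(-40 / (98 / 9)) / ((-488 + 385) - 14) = 20 / 637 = 0.03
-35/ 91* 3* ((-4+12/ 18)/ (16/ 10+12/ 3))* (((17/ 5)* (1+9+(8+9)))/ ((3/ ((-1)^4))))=3825/ 182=21.02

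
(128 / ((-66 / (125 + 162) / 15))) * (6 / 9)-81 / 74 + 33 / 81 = -122345983 / 21978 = -5566.75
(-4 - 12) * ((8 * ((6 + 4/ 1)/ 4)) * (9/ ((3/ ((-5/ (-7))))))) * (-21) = 14400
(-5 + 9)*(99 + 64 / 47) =18868 / 47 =401.45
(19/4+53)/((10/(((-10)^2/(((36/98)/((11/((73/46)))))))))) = 4772845/438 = 10896.91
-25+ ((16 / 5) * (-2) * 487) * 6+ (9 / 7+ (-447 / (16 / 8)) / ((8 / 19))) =-10782983 / 560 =-19255.33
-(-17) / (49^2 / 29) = 493 / 2401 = 0.21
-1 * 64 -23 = -87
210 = 210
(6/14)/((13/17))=51/91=0.56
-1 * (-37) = 37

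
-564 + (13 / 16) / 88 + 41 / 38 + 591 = 28.09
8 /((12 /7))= 4.67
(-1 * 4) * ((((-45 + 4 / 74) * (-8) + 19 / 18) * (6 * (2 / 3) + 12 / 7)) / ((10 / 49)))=-13449800 / 333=-40389.79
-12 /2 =-6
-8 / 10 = -4 / 5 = -0.80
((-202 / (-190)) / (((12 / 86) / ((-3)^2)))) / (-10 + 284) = 13029 / 52060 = 0.25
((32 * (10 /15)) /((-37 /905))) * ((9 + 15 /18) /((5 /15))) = -1708640 /111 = -15393.15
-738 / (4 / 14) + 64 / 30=-38713 / 15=-2580.87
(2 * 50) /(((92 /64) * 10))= 160 /23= 6.96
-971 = -971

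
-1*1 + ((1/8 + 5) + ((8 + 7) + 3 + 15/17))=3129/136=23.01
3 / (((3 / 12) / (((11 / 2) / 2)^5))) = 1887.32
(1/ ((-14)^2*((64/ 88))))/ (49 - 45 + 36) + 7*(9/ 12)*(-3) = -987829/ 62720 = -15.75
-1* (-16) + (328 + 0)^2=107600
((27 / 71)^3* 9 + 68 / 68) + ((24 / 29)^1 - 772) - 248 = -10562900834 / 10379419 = -1017.68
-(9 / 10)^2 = -81 / 100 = -0.81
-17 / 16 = -1.06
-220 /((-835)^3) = 44 /116436575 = 0.00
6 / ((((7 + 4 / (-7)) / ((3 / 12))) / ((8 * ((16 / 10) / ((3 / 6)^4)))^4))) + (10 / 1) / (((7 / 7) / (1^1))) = 3848290790966 / 9375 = 410484351.04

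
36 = 36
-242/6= -40.33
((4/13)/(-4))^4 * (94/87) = 0.00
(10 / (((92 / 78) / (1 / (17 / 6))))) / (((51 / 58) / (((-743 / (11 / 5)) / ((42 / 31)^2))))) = -6729666775 / 10748199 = -626.12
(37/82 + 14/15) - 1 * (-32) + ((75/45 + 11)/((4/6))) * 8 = 185.38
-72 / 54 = -4 / 3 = -1.33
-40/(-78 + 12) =20/33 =0.61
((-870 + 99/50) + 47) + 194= -31351/50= -627.02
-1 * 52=-52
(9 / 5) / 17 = 9 / 85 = 0.11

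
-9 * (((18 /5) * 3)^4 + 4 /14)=-535703778 /4375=-122446.58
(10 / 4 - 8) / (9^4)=-11 / 13122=-0.00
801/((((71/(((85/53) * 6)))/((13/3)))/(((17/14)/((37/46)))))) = 710.18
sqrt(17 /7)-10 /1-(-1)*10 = sqrt(119) /7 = 1.56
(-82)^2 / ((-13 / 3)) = -20172 / 13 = -1551.69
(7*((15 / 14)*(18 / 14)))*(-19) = -2565 / 14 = -183.21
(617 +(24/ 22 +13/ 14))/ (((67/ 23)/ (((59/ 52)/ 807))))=9950881/ 33306504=0.30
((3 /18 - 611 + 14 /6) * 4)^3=-14419882504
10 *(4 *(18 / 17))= 720 / 17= 42.35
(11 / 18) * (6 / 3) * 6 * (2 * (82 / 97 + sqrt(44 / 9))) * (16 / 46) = 28864 / 6693 + 704 * sqrt(11) / 207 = 15.59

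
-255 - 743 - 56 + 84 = -970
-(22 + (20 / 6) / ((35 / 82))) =-626 / 21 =-29.81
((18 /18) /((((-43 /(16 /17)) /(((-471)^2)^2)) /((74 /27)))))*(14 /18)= -5035566689888 /2193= -2296200040.99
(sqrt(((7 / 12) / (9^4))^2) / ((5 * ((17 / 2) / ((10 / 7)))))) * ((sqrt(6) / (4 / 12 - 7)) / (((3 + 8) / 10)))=-sqrt(6) / 2453814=-0.00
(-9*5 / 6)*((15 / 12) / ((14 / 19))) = -1425 / 112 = -12.72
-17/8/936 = -17/7488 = -0.00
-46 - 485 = -531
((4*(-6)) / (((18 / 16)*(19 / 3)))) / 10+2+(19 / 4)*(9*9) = 146837 / 380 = 386.41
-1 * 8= -8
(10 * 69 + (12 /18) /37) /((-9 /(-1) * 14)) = 5.48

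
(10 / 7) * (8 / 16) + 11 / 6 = 107 / 42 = 2.55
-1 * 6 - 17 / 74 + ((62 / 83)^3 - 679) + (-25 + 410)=-12685755507 / 42312238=-299.81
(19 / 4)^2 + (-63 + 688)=10361 / 16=647.56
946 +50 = 996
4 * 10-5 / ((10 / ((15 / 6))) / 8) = 30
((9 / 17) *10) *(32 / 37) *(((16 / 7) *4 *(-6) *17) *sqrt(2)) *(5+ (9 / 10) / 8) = -5654016 *sqrt(2) / 259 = -30872.53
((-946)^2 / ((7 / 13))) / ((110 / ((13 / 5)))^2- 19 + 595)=702.46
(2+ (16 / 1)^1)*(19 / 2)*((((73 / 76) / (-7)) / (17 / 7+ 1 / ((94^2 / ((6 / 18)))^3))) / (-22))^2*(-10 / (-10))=259998011961091720497990536256 / 230514678676542755889741373904779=0.00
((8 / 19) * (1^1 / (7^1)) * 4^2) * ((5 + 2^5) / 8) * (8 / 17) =4736 / 2261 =2.09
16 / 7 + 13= 107 / 7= 15.29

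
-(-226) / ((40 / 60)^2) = 1017 / 2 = 508.50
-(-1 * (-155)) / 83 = -155 / 83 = -1.87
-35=-35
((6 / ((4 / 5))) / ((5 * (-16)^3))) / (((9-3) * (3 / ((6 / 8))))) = -1 / 65536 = -0.00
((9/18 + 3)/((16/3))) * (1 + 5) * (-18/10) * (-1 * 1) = 567/80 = 7.09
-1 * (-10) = 10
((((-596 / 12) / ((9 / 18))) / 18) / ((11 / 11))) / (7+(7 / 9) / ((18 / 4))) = -447 / 581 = -0.77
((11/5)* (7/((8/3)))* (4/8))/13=231/1040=0.22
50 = 50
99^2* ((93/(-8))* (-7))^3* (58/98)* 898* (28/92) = 5029903508151753/5888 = 854263503422.51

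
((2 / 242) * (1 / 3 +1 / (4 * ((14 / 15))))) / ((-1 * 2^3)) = -101 / 162624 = -0.00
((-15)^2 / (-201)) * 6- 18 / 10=-2853 / 335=-8.52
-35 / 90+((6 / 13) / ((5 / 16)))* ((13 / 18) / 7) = -149 / 630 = -0.24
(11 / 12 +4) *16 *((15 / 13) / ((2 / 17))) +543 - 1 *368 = 12305 / 13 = 946.54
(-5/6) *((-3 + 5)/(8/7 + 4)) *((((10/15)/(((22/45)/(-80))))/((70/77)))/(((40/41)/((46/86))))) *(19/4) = 627095/6192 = 101.28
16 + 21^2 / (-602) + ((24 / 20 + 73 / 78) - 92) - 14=-742883 / 8385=-88.60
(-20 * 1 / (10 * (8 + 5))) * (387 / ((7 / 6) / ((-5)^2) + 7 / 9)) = -348300 / 4823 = -72.22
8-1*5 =3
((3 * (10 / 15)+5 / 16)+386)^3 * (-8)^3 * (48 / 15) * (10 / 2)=-479660611194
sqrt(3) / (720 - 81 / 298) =298*sqrt(3) / 214479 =0.00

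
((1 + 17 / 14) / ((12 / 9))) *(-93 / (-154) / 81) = 0.01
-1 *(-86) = 86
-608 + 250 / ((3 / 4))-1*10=-854 / 3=-284.67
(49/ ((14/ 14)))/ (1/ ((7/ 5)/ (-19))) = -343/ 95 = -3.61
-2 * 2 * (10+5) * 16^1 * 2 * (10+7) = -32640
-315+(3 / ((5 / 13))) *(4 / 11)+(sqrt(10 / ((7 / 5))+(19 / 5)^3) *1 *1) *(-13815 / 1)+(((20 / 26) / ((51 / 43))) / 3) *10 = -2763 *sqrt(1899205) / 35- 33912641 / 109395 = -109102.45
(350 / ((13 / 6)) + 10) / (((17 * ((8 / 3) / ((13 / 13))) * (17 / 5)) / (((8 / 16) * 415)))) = 6940875 / 30056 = 230.93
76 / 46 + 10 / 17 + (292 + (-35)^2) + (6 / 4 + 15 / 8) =4762741 / 3128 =1522.62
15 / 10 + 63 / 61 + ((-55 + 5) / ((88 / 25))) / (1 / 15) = -565077 / 2684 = -210.54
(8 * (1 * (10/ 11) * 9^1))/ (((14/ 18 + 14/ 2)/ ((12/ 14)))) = 3888/ 539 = 7.21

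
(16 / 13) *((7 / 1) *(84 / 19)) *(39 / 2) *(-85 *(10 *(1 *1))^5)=-119952000000 / 19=-6313263157.89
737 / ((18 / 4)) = 1474 / 9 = 163.78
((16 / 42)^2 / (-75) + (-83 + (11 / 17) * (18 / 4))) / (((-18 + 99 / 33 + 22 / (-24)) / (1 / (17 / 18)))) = 360261604 / 67618775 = 5.33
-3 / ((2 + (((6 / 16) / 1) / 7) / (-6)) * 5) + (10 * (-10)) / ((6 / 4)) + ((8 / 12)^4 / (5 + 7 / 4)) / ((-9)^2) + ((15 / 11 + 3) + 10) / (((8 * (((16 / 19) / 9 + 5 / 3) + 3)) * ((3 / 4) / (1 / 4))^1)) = -472862308148897 / 7074337101480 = -66.84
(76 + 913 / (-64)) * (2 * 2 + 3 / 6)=35559 / 128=277.80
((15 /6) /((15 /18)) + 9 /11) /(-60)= -7 /110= -0.06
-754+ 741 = -13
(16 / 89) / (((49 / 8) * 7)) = 128 / 30527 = 0.00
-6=-6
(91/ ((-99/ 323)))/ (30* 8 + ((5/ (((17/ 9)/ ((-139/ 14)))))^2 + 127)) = -128072084/ 456263379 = -0.28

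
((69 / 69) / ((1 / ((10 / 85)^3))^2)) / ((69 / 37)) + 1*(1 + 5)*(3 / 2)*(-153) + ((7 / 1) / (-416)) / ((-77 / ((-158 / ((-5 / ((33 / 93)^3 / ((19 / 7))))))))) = -1350045932526712334347 / 980425595761631760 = -1377.00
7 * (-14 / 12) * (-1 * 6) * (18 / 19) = 882 / 19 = 46.42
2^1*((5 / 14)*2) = 10 / 7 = 1.43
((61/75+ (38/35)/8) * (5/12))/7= 1993/35280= 0.06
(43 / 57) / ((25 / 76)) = 172 / 75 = 2.29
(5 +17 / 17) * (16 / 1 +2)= 108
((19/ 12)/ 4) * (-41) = -779/ 48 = -16.23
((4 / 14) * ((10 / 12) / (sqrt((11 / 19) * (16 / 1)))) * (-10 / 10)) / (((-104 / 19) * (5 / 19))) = 361 * sqrt(209) / 96096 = 0.05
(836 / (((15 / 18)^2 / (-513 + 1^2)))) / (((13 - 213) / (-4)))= -7704576 / 625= -12327.32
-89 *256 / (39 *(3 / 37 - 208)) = 843008 / 300027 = 2.81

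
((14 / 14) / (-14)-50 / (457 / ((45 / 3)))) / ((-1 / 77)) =120527 / 914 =131.87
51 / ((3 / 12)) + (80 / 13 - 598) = -5042 / 13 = -387.85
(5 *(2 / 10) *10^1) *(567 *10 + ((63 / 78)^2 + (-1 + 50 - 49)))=19166805 / 338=56706.52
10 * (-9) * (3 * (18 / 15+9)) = -2754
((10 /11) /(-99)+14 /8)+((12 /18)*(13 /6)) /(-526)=1991183 /1145628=1.74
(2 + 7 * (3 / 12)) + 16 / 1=79 / 4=19.75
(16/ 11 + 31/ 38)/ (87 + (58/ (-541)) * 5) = 513409/ 19552786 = 0.03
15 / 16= 0.94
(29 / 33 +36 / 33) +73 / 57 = 2038 / 627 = 3.25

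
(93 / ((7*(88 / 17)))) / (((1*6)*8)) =527 / 9856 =0.05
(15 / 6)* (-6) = -15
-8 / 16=-1 / 2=-0.50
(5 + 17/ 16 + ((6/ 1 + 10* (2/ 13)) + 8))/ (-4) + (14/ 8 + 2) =-1373/ 832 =-1.65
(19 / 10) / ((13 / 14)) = 133 / 65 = 2.05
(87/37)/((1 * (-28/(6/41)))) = -261/21238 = -0.01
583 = 583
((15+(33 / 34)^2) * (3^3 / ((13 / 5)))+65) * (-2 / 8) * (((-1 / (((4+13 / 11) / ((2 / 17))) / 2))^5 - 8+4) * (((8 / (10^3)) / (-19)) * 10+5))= 1151.79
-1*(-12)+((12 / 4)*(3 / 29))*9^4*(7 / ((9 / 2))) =92202 / 29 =3179.38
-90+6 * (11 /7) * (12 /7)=-3618 /49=-73.84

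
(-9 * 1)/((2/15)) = -135/2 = -67.50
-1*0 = 0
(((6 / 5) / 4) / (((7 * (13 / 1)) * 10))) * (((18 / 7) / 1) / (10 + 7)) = 27 / 541450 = 0.00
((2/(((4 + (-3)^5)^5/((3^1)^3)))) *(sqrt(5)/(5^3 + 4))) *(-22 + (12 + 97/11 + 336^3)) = -7510744854 *sqrt(5)/368850728439127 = -0.00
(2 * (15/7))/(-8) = -15/28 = -0.54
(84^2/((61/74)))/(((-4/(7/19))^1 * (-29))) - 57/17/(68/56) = 237252750/9713579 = 24.42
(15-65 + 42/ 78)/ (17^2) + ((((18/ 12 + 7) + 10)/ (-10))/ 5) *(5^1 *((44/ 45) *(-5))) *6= 3048553/ 56355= 54.10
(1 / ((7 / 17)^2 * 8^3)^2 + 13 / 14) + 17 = 11284465217 / 629407744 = 17.93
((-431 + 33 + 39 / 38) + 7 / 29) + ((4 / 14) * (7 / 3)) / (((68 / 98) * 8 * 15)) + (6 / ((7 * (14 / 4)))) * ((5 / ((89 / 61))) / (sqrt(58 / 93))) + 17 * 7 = -936519661 / 3372120 + 1830 * sqrt(5394) / 126469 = -276.66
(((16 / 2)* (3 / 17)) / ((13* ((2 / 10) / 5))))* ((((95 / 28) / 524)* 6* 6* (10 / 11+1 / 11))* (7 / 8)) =64125 / 115804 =0.55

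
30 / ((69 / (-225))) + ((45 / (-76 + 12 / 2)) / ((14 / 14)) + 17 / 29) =-914029 / 9338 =-97.88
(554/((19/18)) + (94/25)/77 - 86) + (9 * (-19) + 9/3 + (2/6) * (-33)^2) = 23184561/36575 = 633.89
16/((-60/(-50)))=40/3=13.33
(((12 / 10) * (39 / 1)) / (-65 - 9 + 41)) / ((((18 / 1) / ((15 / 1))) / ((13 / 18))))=-169 / 198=-0.85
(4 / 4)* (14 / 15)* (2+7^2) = 238 / 5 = 47.60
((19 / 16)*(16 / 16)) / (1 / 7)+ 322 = 5285 / 16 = 330.31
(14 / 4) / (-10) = -7 / 20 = -0.35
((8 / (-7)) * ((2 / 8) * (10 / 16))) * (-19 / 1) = 95 / 28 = 3.39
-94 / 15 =-6.27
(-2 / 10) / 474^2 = -1 / 1123380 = -0.00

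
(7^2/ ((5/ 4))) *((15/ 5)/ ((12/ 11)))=107.80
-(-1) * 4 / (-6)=-2 / 3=-0.67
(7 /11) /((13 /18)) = 126 /143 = 0.88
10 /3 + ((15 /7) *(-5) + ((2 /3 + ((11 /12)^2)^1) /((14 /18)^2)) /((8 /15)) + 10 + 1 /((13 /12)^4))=615391163 /76771968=8.02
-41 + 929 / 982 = -39333 / 982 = -40.05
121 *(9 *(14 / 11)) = 1386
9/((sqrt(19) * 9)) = sqrt(19)/19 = 0.23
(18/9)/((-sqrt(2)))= -sqrt(2)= -1.41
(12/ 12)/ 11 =1/ 11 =0.09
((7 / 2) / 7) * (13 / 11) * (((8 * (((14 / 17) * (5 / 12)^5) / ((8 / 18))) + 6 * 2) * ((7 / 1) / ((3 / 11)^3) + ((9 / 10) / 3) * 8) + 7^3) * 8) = 943944283451 / 43623360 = 21638.50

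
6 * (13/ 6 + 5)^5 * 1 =147008443/ 1296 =113432.44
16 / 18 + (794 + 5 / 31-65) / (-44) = -48131 / 3069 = -15.68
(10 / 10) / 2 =1 / 2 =0.50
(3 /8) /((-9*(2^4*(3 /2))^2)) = -1 /13824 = -0.00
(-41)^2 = 1681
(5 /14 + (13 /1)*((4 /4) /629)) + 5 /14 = 3236 /4403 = 0.73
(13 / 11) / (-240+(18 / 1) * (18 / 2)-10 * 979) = -13 / 108548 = -0.00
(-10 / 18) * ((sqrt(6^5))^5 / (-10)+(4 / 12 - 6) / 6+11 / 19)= 625 / 3078+120932352 * sqrt(6)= 296222556.00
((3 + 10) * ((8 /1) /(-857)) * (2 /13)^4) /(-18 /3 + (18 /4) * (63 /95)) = 24320 /1078861017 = 0.00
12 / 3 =4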